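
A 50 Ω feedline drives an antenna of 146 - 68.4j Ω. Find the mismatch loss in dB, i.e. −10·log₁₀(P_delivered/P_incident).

mismatch loss ≈ 1.69 dB

Γ = (96 − j68.4)/(196 − j68.4), |Γ| = 0.568
|Γ|² = 0.322, so P_del/P_inc = 1 − |Γ|² = 0.678
ML = −10·log₁₀(1 − |Γ|²)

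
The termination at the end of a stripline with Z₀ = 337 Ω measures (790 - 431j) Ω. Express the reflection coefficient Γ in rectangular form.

Γ = (Z_L − Z_0)/(Z_L + Z_0) = (453 − j431)/(1127 − j431)

Γ ≈ 0.478 − j0.2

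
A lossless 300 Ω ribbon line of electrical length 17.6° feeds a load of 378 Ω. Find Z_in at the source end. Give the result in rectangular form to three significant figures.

Z_in ≈ 359 − j48.2 Ω

tan(βl) = tan(17.6°) = 0.317
Z_in = Z_0·(Z_L + jZ_0·tanβl)/(Z_0 + jZ_L·tanβl)
     = 300·(378 + j95.2)/(300 + j120)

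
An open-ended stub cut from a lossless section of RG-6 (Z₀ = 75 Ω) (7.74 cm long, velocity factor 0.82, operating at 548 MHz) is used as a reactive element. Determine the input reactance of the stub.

λ = v/f = 0.82·c / 548 MHz = 0.449 m
βl = 2π·l/λ = 2π × 0.172 = 62.1°
tan(βl) = 1.89
For an open-ended stub, Z_in = −jZ_0·cot(βl) = −jZ_0/tan(βl)

X_in ≈ -39.8 Ω (capacitive)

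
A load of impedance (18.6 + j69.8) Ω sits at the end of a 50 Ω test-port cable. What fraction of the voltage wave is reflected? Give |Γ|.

|Γ| ≈ 0.782

Γ = (Z_L − Z_0)/(Z_L + Z_0) = (-31.4 + j69.8)/(68.6 + j69.8)
|Γ| = 76.5/97.9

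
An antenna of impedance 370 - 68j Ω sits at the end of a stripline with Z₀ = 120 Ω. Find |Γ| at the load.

|Γ| ≈ 0.524

Γ = (Z_L − Z_0)/(Z_L + Z_0) = (250 − j68)/(490 − j68)
|Γ| = 259/495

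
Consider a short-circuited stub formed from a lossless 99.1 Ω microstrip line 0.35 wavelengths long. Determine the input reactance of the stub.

X_in ≈ -136 Ω (capacitive)

βl = 2π × 0.35 = 126°
tan(βl) = -1.38
For a short-circuited stub, Z_in = jZ_0·tan(βl)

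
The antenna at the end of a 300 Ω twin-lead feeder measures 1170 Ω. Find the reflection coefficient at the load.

Γ = (Z_L − Z_0)/(Z_L + Z_0) = (1170 − 300)/(1170 + 300) = 870/1470

Γ = 0.592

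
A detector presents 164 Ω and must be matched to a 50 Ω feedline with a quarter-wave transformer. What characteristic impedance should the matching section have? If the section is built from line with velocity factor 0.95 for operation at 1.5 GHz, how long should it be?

Z_qwt ≈ 90.6 Ω; length ≈ 4.75 cm

Z_qwt = √(Z_0·R_L) = √(50 × 164) = √8200
λ = 0.95·c/f = 0.19 m, so l = λ/4 = 0.0475 m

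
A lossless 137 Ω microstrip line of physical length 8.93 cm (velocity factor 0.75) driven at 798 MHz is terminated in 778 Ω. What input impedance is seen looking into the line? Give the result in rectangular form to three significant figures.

Z_in ≈ 28.7 + j58.8 Ω

λ = v/f = 0.75·c / 798 MHz = 0.282 m
βl = 2π·l/λ = 2π × 0.317 = 114°
tan(βl) = tan(114°) = -2.24
Z_in = Z_0·(Z_L + jZ_0·tanβl)/(Z_0 + jZ_L·tanβl)
     = 137·(778 − j307)/(137 − j1750)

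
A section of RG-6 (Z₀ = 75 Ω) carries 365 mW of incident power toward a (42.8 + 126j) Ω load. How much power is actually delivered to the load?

P_delivered ≈ 158 mW

|Γ| = |(-32.2 + j126)/(117.8 + j126)| = 0.754
|Γ|² = 0.568
P_refl = |Γ|²·P_inc = 207 mW, P_del = (1 − |Γ|²)·P_inc = 158 mW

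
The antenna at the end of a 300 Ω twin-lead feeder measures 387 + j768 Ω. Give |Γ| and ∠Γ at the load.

Γ ≈ 0.75 ∠ 35.4°

Γ = (Z_L − Z_0)/(Z_L + Z_0) = (87 + j768)/(687 + j768)
|Γ| = 773/1030 = 0.75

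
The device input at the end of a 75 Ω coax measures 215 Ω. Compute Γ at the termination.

Γ = (Z_L − Z_0)/(Z_L + Z_0) = (215 − 75)/(215 + 75) = 140/290

Γ = 0.483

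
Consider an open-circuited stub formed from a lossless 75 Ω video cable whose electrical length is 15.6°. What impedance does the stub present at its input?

tan(βl) = 0.279
For an open-circuited stub, Z_in = −jZ_0·cot(βl) = −jZ_0/tan(βl)

Z_in ≈ −j269 Ω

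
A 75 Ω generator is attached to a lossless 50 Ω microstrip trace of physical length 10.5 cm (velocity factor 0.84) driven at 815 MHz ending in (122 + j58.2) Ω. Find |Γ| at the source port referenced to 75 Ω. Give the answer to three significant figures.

λ = v/f = 0.84·c / 815 MHz = 0.309 m
βl = 2π·l/λ = 2π × 0.34 = 122°
tan(βl) = -1.58
Z_in = Z_0·(Z_L + jZ_0·tanβl)/(Z_0 + jZ_L·tanβl) = 18.6 + j17.9 Ω
Γ_s = (Z_in − Z_s)/(Z_in + Z_s) = (-56.4 + j17.9)/(93.6 + j17.9), |Γ_s| = 0.621

|Γ| ≈ 0.621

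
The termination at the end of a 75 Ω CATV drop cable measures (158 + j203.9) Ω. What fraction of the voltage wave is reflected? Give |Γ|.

|Γ| ≈ 0.711

Γ = (Z_L − Z_0)/(Z_L + Z_0) = (83 + j203.9)/(233 + j203.9)
|Γ| = 220/310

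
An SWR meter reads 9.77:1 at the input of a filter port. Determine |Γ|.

|Γ| ≈ 0.814

|Γ| = (S − 1)/(S + 1) = (9.77 − 1)/(9.77 + 1) = 8.77/10.8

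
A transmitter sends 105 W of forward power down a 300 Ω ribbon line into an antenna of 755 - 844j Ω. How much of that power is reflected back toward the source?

P_reflected ≈ 52.9 W

|Γ| = |(455 − j844)/(1055 − j844)| = 0.71
|Γ|² = 0.504
P_refl = |Γ|²·P_inc = 52.9 W, P_del = (1 − |Γ|²)·P_inc = 52.1 W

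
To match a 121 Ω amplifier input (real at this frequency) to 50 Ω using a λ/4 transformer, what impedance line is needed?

Z_qwt = √(Z_0·R_L) = √(50 × 121) = √6050

Z_qwt ≈ 77.8 Ω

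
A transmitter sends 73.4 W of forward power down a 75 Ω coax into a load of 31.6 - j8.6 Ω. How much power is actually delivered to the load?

|Γ| = |(-43.4 − j8.6)/(106.6 − j8.6)| = 0.414
|Γ|² = 0.171
P_refl = |Γ|²·P_inc = 12.6 W, P_del = (1 − |Γ|²)·P_inc = 60.8 W

P_delivered ≈ 60.8 W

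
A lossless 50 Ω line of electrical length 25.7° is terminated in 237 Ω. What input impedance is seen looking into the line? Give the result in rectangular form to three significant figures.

Z_in ≈ 47 − j83.3 Ω

tan(βl) = tan(25.7°) = 0.481
Z_in = Z_0·(Z_L + jZ_0·tanβl)/(Z_0 + jZ_L·tanβl)
     = 50·(237 + j24.1)/(50 + j114)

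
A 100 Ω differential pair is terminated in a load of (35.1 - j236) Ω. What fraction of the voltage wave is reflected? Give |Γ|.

|Γ| ≈ 0.9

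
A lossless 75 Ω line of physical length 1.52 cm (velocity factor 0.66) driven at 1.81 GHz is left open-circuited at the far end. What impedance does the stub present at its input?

λ = v/f = 0.66·c / 1.81 GHz = 0.109 m
βl = 2π·l/λ = 2π × 0.139 = 50°
tan(βl) = 1.19
For an open-circuited stub, Z_in = −jZ_0·cot(βl) = −jZ_0/tan(βl)

Z_in ≈ −j62.9 Ω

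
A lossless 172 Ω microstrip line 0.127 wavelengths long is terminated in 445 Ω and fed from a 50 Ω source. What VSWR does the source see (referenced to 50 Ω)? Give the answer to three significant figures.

VSWR ≈ 5.27

βl = 2π × 0.127 = 45.7°
tan(βl) = 1.03
Z_in = Z_0·(Z_L + jZ_0·tanβl)/(Z_0 + jZ_L·tanβl) = 114 − j125 Ω
Γ_s = (Z_in − Z_s)/(Z_in + Z_s) = (63.6 − j125)/(164 − j125), |Γ_s| = 0.681
VSWR = (1 + |Γ_s|)/(1 − |Γ_s|)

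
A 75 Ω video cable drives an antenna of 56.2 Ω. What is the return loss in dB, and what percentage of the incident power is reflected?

Γ = (56.2 − 75)/(56.2 + 75) = -0.143
RL = −20·log₁₀(0.143) = 16.9 dB
P_refl/P_inc = |Γ|² = 0.0205

RL ≈ 16.9 dB; 2.05% of incident power reflected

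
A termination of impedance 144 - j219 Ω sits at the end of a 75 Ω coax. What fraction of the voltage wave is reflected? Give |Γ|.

|Γ| ≈ 0.741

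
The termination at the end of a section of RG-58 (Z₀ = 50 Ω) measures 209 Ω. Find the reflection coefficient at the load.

Γ = (Z_L − Z_0)/(Z_L + Z_0) = (209 − 50)/(209 + 50) = 159/259

Γ = 0.614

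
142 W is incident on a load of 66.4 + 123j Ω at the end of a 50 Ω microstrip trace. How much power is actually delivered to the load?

|Γ| = |(16.4 + j123)/(116.4 + j123)| = 0.733
|Γ|² = 0.537
P_refl = |Γ|²·P_inc = 76.2 W, P_del = (1 − |Γ|²)·P_inc = 65.8 W

P_delivered ≈ 65.8 W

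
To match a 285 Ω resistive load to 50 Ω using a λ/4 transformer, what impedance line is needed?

Z_qwt ≈ 119 Ω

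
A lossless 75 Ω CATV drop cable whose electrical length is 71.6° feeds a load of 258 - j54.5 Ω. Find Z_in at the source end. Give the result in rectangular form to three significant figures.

Z_in ≈ 22.1 − j18.1 Ω

tan(βl) = tan(71.6°) = 3.01
Z_in = Z_0·(Z_L + jZ_0·tanβl)/(Z_0 + jZ_L·tanβl)
     = 75·(258 + j171)/(239 + j776)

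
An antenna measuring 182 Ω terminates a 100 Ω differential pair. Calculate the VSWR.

VSWR ≈ 1.82

For a purely resistive load, VSWR = R_L/Z_0 or Z_0/R_L (whichever > 1) = 182/100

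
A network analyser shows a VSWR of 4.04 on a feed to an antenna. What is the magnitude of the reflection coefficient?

|Γ| = (S − 1)/(S + 1) = (4.04 − 1)/(4.04 + 1) = 3.04/5.04

|Γ| ≈ 0.603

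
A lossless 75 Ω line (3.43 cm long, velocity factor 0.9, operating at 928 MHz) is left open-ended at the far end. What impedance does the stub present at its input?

Z_in ≈ −j82 Ω

λ = v/f = 0.9·c / 928 MHz = 0.291 m
βl = 2π·l/λ = 2π × 0.118 = 42.4°
tan(βl) = 0.914
For an open-ended stub, Z_in = −jZ_0·cot(βl) = −jZ_0/tan(βl)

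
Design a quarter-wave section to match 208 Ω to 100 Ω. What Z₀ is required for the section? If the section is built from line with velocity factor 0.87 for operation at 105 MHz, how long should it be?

Z_qwt ≈ 144 Ω; length ≈ 62.1 cm

Z_qwt = √(Z_0·R_L) = √(100 × 208) = √20800
λ = 0.87·c/f = 2.49 m, so l = λ/4 = 0.621 m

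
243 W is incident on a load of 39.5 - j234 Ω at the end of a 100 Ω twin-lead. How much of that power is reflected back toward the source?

|Γ| = |(-60.5 − j234)/(139.5 − j234)| = 0.887
|Γ|² = 0.787
P_refl = |Γ|²·P_inc = 191 W, P_del = (1 − |Γ|²)·P_inc = 51.7 W

P_reflected ≈ 191 W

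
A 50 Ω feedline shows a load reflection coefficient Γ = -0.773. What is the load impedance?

Z_L ≈ 6.4 Ω

Z_L = Z_0·(1 + Γ)/(1 − Γ) = 50·(0.227)/(1.77)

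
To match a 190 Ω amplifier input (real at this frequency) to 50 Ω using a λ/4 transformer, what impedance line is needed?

Z_qwt ≈ 97.5 Ω

Z_qwt = √(Z_0·R_L) = √(50 × 190) = √9500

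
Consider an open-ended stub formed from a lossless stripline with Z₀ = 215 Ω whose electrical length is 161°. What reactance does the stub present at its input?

X_in ≈ 624 Ω (inductive)

tan(βl) = -0.344
For an open-ended stub, Z_in = −jZ_0·cot(βl) = −jZ_0/tan(βl)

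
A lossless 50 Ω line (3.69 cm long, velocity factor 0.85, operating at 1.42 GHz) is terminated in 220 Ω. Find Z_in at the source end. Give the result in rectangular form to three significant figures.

Z_in ≈ 12.2 − j13.6 Ω

λ = v/f = 0.85·c / 1.42 GHz = 0.18 m
βl = 2π·l/λ = 2π × 0.205 = 74°
tan(βl) = tan(74°) = 3.48
Z_in = Z_0·(Z_L + jZ_0·tanβl)/(Z_0 + jZ_L·tanβl)
     = 50·(220 + j174)/(50 + j766)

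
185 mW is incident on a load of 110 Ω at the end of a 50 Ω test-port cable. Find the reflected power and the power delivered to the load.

P_reflected ≈ 26 mW; P_delivered ≈ 159 mW

Γ = (110 − 50)/(110 + 50) = 0.375
|Γ|² = 0.141
P_refl = |Γ|²·P_inc = 26 mW, P_del = (1 − |Γ|²)·P_inc = 159 mW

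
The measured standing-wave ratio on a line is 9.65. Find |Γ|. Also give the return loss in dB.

|Γ| ≈ 0.812; return loss ≈ 1.81 dB

|Γ| = (S − 1)/(S + 1) = (9.65 − 1)/(9.65 + 1) = 8.65/10.7
RL = −20·log₁₀|Γ| = −20·log₁₀(0.812)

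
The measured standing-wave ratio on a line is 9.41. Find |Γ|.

|Γ| = (S − 1)/(S + 1) = (9.41 − 1)/(9.41 + 1) = 8.41/10.4

|Γ| ≈ 0.808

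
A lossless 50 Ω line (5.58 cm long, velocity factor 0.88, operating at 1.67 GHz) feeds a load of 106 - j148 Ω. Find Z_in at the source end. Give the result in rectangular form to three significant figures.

λ = v/f = 0.88·c / 1.67 GHz = 0.158 m
βl = 2π·l/λ = 2π × 0.353 = 127°
tan(βl) = tan(127°) = -1.32
Z_in = Z_0·(Z_L + jZ_0·tanβl)/(Z_0 + jZ_L·tanβl)
     = 50·(106 − j214)/(-146 − j140)

Z_in ≈ 17.8 + j56.3 Ω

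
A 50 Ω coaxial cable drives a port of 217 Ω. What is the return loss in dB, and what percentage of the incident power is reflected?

Γ = (217 − 50)/(217 + 50) = 0.625
RL = −20·log₁₀(0.625) = 4.08 dB
P_refl/P_inc = |Γ|² = 0.391

RL ≈ 4.08 dB; 39.1% of incident power reflected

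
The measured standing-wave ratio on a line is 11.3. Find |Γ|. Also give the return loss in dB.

|Γ| = (S − 1)/(S + 1) = (11.3 − 1)/(11.3 + 1) = 10.3/12.3
RL = −20·log₁₀|Γ| = −20·log₁₀(0.837)

|Γ| ≈ 0.837; return loss ≈ 1.54 dB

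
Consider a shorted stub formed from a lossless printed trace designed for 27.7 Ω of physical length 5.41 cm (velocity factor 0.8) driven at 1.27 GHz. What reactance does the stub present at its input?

λ = v/f = 0.8·c / 1.27 GHz = 0.189 m
βl = 2π·l/λ = 2π × 0.286 = 103°
tan(βl) = -4.31
For a shorted stub, Z_in = jZ_0·tan(βl)

X_in ≈ -119 Ω (capacitive)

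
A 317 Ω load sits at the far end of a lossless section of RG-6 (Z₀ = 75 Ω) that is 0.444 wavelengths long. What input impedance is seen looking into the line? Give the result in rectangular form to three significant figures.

Z_in ≈ 106 + j136 Ω

βl = 2π × 0.444 = 160°
tan(βl) = tan(160°) = -0.367
Z_in = Z_0·(Z_L + jZ_0·tanβl)/(Z_0 + jZ_L·tanβl)
     = 75·(317 − j27.5)/(75 − j116)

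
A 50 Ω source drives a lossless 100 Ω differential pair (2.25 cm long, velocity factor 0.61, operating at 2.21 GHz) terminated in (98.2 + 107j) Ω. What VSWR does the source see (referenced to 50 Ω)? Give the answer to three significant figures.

VSWR ≈ 2.26

λ = v/f = 0.61·c / 2.21 GHz = 0.0828 m
βl = 2π·l/λ = 2π × 0.272 = 97.8°
tan(βl) = -7.28
Z_in = Z_0·(Z_L + jZ_0·tanβl)/(Z_0 + jZ_L·tanβl) = 41.3 − j37.1 Ω
Γ_s = (Z_in − Z_s)/(Z_in + Z_s) = (-8.69 − j37.1)/(91.3 − j37.1), |Γ_s| = 0.386
VSWR = (1 + |Γ_s|)/(1 − |Γ_s|)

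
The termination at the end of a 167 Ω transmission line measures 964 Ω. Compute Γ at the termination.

Γ = 0.705

Γ = (Z_L − Z_0)/(Z_L + Z_0) = (964 − 167)/(964 + 167) = 797/1131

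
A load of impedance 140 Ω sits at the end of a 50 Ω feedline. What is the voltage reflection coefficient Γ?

Γ = 0.474

Γ = (Z_L − Z_0)/(Z_L + Z_0) = (140 − 50)/(140 + 50) = 90/190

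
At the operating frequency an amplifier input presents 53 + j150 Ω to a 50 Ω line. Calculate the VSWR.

VSWR ≈ 10.4

Γ = (Z_L − Z_0)/(Z_L + Z_0) = (3 + j150)/(103 + j150)
|Γ| = 150/182 = 0.825
VSWR = (1 + |Γ|)/(1 − |Γ|) = 1.82/0.175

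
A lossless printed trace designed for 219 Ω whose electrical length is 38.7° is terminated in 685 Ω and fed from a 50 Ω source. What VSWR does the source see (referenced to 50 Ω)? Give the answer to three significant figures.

VSWR ≈ 9.11

tan(βl) = 0.801
Z_in = Z_0·(Z_L + jZ_0·tanβl)/(Z_0 + jZ_L·tanβl) = 154 − j212 Ω
Γ_s = (Z_in − Z_s)/(Z_in + Z_s) = (104 − j212)/(204 − j212), |Γ_s| = 0.802
VSWR = (1 + |Γ_s|)/(1 − |Γ_s|)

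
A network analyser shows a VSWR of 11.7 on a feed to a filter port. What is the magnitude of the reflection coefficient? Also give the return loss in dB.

|Γ| = (S − 1)/(S + 1) = (11.7 − 1)/(11.7 + 1) = 10.7/12.7
RL = −20·log₁₀|Γ| = −20·log₁₀(0.843)

|Γ| ≈ 0.843; return loss ≈ 1.49 dB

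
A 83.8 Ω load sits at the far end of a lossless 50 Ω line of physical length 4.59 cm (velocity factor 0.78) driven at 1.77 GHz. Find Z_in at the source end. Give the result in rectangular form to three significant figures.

Z_in ≈ 37.8 + j19.2 Ω

λ = v/f = 0.78·c / 1.77 GHz = 0.132 m
βl = 2π·l/λ = 2π × 0.347 = 125°
tan(βl) = tan(125°) = -1.43
Z_in = Z_0·(Z_L + jZ_0·tanβl)/(Z_0 + jZ_L·tanβl)
     = 50·(83.8 − j71.4)/(50 − j120)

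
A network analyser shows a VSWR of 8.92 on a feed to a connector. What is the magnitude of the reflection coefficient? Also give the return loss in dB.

|Γ| ≈ 0.798; return loss ≈ 1.96 dB

|Γ| = (S − 1)/(S + 1) = (8.92 − 1)/(8.92 + 1) = 7.92/9.92
RL = −20·log₁₀|Γ| = −20·log₁₀(0.798)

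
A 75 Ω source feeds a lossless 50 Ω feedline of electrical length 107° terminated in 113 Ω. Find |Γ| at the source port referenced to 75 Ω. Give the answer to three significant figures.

|Γ| ≈ 0.529

tan(βl) = -3.27
Z_in = Z_0·(Z_L + jZ_0·tanβl)/(Z_0 + jZ_L·tanβl) = 23.8 + j12.1 Ω
Γ_s = (Z_in − Z_s)/(Z_in + Z_s) = (-51.2 + j12.1)/(98.8 + j12.1), |Γ_s| = 0.529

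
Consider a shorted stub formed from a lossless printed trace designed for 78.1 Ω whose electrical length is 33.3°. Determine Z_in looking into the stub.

Z_in ≈ +j51.3 Ω

tan(βl) = 0.657
For a shorted stub, Z_in = jZ_0·tan(βl)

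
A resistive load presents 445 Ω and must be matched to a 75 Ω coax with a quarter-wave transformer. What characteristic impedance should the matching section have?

Z_qwt ≈ 183 Ω

Z_qwt = √(Z_0·R_L) = √(75 × 445) = √33380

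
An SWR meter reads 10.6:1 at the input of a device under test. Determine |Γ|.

|Γ| ≈ 0.828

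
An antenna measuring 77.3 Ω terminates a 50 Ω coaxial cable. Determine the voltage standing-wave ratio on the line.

For a purely resistive load, VSWR = R_L/Z_0 or Z_0/R_L (whichever > 1) = 77.3/50

VSWR ≈ 1.55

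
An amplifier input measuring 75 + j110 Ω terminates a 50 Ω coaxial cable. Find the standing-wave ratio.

VSWR ≈ 5.2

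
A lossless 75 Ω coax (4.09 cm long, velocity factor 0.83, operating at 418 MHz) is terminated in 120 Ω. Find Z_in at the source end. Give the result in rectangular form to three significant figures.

λ = v/f = 0.83·c / 418 MHz = 0.596 m
βl = 2π·l/λ = 2π × 0.0687 = 24.7°
tan(βl) = tan(24.7°) = 0.46
Z_in = Z_0·(Z_L + jZ_0·tanβl)/(Z_0 + jZ_L·tanβl)
     = 75·(120 + j34.5)/(75 + j55.2)

Z_in ≈ 94.3 − j34.9 Ω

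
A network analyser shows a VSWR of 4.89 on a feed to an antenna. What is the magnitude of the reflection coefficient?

|Γ| ≈ 0.66

|Γ| = (S − 1)/(S + 1) = (4.89 − 1)/(4.89 + 1) = 3.89/5.89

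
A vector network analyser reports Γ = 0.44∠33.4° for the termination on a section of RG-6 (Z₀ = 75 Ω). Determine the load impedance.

Z_L = Z_0·(1 + Γ)/(1 − Γ) = 75·(1.37 + j0.242)/(0.633 − j0.242)

Z_L ≈ 132 + j79.2 Ω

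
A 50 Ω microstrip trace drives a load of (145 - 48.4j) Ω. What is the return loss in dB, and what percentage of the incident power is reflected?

Γ = (95 − j48.4)/(195 − j48.4), |Γ| = 0.531
RL = −20·log₁₀(0.531) = 5.5 dB
P_refl/P_inc = |Γ|² = 0.282

RL ≈ 5.5 dB; 28.2% of incident power reflected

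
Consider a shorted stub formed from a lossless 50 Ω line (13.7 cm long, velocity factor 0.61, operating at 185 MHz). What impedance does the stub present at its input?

Z_in ≈ +j59.3 Ω

λ = v/f = 0.61·c / 185 MHz = 0.989 m
βl = 2π·l/λ = 2π × 0.138 = 49.9°
tan(βl) = 1.19
For a shorted stub, Z_in = jZ_0·tan(βl)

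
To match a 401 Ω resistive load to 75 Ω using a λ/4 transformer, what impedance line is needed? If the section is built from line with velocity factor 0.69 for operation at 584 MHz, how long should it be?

Z_qwt ≈ 173 Ω; length ≈ 8.86 cm

Z_qwt = √(Z_0·R_L) = √(75 × 401) = √30080
λ = 0.69·c/f = 0.354 m, so l = λ/4 = 0.0886 m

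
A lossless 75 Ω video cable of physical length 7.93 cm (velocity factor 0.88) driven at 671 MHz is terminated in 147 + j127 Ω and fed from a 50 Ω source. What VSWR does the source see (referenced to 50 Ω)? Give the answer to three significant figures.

λ = v/f = 0.88·c / 671 MHz = 0.393 m
βl = 2π·l/λ = 2π × 0.202 = 72.6°
tan(βl) = 3.18
Z_in = Z_0·(Z_L + jZ_0·tanβl)/(Z_0 + jZ_L·tanβl) = 28.1 − j43.3 Ω
Γ_s = (Z_in − Z_s)/(Z_in + Z_s) = (-21.9 − j43.3)/(78.1 − j43.3), |Γ_s| = 0.544
VSWR = (1 + |Γ_s|)/(1 − |Γ_s|)

VSWR ≈ 3.38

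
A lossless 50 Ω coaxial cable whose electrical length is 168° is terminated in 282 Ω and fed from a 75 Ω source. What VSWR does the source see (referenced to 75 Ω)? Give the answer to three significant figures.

VSWR ≈ 3.97

tan(βl) = -0.213
Z_in = Z_0·(Z_L + jZ_0·tanβl)/(Z_0 + jZ_L·tanβl) = 121 + j134 Ω
Γ_s = (Z_in − Z_s)/(Z_in + Z_s) = (45.9 + j134)/(196 + j134), |Γ_s| = 0.598
VSWR = (1 + |Γ_s|)/(1 − |Γ_s|)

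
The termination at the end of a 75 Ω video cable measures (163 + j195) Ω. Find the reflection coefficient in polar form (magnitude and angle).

Γ ≈ 0.695 ∠ 26.4°

Γ = (Z_L − Z_0)/(Z_L + Z_0) = (88 + j195)/(238 + j195)
|Γ| = 214/308 = 0.695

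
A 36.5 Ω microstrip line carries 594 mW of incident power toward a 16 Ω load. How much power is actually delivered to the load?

P_delivered ≈ 503 mW

Γ = (16 − 36.5)/(16 + 36.5) = -0.39
|Γ|² = 0.152
P_refl = |Γ|²·P_inc = 90.6 mW, P_del = (1 − |Γ|²)·P_inc = 503 mW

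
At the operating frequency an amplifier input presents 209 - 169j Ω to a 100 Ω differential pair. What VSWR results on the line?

Γ = (Z_L − Z_0)/(Z_L + Z_0) = (109 − j169)/(309 − j169)
|Γ| = 201/352 = 0.571
VSWR = (1 + |Γ|)/(1 − |Γ|) = 1.57/0.429

VSWR ≈ 3.66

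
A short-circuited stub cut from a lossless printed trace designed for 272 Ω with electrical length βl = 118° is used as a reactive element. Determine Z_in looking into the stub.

tan(βl) = -1.88
For a short-circuited stub, Z_in = jZ_0·tan(βl)

Z_in ≈ −j512 Ω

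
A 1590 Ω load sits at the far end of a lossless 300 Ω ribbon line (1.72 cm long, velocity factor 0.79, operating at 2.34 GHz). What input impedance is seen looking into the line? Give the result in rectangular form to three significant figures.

λ = v/f = 0.79·c / 2.34 GHz = 0.101 m
βl = 2π·l/λ = 2π × 0.17 = 61.1°
tan(βl) = tan(61.1°) = 1.81
Z_in = Z_0·(Z_L + jZ_0·tanβl)/(Z_0 + jZ_L·tanβl)
     = 300·(1590 + j544)/(300 + j2880)

Z_in ≈ 73 − j158 Ω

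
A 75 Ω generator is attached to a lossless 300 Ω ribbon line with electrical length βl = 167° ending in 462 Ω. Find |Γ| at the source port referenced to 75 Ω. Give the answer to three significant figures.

|Γ| ≈ 0.714

tan(βl) = -0.231
Z_in = Z_0·(Z_L + jZ_0·tanβl)/(Z_0 + jZ_L·tanβl) = 432 + j84.3 Ω
Γ_s = (Z_in − Z_s)/(Z_in + Z_s) = (357 + j84.3)/(507 + j84.3), |Γ_s| = 0.714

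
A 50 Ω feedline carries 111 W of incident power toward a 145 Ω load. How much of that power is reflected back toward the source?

Γ = (145 − 50)/(145 + 50) = 0.487
|Γ|² = 0.237
P_refl = |Γ|²·P_inc = 26.3 W, P_del = (1 − |Γ|²)·P_inc = 84.7 W

P_reflected ≈ 26.3 W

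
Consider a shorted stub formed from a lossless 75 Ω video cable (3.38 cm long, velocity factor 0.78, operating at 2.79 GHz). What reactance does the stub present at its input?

λ = v/f = 0.78·c / 2.79 GHz = 0.0839 m
βl = 2π·l/λ = 2π × 0.403 = 145°
tan(βl) = -0.698
For a shorted stub, Z_in = jZ_0·tan(βl)

X_in ≈ -52.4 Ω (capacitive)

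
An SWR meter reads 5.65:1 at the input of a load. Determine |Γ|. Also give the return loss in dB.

|Γ| ≈ 0.699; return loss ≈ 3.11 dB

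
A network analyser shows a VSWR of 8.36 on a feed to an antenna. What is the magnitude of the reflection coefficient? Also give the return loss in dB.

|Γ| ≈ 0.786; return loss ≈ 2.09 dB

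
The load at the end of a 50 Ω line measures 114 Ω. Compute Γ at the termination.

Γ = (Z_L − Z_0)/(Z_L + Z_0) = (114 − 50)/(114 + 50) = 64/164

Γ = 0.39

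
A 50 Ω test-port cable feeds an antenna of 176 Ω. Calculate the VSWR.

VSWR ≈ 3.52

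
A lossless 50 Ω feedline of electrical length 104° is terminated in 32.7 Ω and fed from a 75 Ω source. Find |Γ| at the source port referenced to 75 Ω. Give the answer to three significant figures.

|Γ| ≈ 0.103

tan(βl) = -4.01
Z_in = Z_0·(Z_L + jZ_0·tanβl)/(Z_0 + jZ_L·tanβl) = 70.9 − j14.6 Ω
Γ_s = (Z_in − Z_s)/(Z_in + Z_s) = (-4.1 − j14.6)/(146 − j14.6), |Γ_s| = 0.103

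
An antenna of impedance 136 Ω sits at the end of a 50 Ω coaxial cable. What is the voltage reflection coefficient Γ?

Γ = 0.462

Γ = (Z_L − Z_0)/(Z_L + Z_0) = (136 − 50)/(136 + 50) = 86/186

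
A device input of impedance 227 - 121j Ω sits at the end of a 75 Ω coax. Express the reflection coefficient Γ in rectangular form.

Γ ≈ 0.572 − j0.171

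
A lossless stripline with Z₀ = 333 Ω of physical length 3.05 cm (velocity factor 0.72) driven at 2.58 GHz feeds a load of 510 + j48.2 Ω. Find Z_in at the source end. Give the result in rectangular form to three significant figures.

λ = v/f = 0.72·c / 2.58 GHz = 0.0837 m
βl = 2π·l/λ = 2π × 0.364 = 131°
tan(βl) = tan(131°) = -1.14
Z_in = Z_0·(Z_L + jZ_0·tanβl)/(Z_0 + jZ_L·tanβl)
     = 333·(510 − j333)/(388 − j584)

Z_in ≈ 266 + j114 Ω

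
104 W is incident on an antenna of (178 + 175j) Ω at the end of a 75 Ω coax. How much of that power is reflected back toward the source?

|Γ| = |(103 + j175)/(253 + j175)| = 0.66
|Γ|² = 0.436
P_refl = |Γ|²·P_inc = 45.3 W, P_del = (1 − |Γ|²)·P_inc = 58.7 W

P_reflected ≈ 45.3 W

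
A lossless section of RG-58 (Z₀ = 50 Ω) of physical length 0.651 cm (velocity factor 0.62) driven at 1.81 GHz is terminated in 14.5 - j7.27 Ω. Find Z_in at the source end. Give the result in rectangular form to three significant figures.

λ = v/f = 0.62·c / 1.81 GHz = 0.103 m
βl = 2π·l/λ = 2π × 0.0634 = 22.8°
tan(βl) = tan(22.8°) = 0.42
Z_in = Z_0·(Z_L + jZ_0·tanβl)/(Z_0 + jZ_L·tanβl)
     = 50·(14.5 + j13.8)/(53.1 + j6.1)

Z_in ≈ 15 + j11.2 Ω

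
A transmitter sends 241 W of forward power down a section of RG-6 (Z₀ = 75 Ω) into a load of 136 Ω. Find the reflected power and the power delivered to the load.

Γ = (136 − 75)/(136 + 75) = 0.289
|Γ|² = 0.0836
P_refl = |Γ|²·P_inc = 20.1 W, P_del = (1 − |Γ|²)·P_inc = 221 W

P_reflected ≈ 20.1 W; P_delivered ≈ 221 W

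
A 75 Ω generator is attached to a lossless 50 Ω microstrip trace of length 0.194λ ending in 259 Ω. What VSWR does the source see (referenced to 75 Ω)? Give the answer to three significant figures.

VSWR ≈ 7.27

βl = 2π × 0.194 = 69.8°
tan(βl) = 2.72
Z_in = Z_0·(Z_L + jZ_0·tanβl)/(Z_0 + jZ_L·tanβl) = 10.9 − j17.6 Ω
Γ_s = (Z_in − Z_s)/(Z_in + Z_s) = (-64.1 − j17.6)/(85.9 − j17.6), |Γ_s| = 0.758
VSWR = (1 + |Γ_s|)/(1 − |Γ_s|)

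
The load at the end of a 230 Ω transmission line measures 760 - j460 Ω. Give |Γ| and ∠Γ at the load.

Γ = (Z_L − Z_0)/(Z_L + Z_0) = (530 − j460)/(990 − j460)
|Γ| = 702/1090 = 0.643

Γ ≈ 0.643 ∠ -16°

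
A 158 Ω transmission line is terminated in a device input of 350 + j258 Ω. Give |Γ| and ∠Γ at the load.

Γ ≈ 0.564 ∠ 26.4°

Γ = (Z_L − Z_0)/(Z_L + Z_0) = (192 + j258)/(508 + j258)
|Γ| = 322/570 = 0.564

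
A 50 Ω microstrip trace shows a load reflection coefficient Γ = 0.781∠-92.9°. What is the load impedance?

Z_L ≈ 11.5 − j46.2 Ω

Z_L = Z_0·(1 + Γ)/(1 − Γ) = 50·(0.96 − j0.78)/(1.04 + j0.78)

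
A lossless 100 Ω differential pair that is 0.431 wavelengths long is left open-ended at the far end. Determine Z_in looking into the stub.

Z_in ≈ +j216 Ω

βl = 2π × 0.431 = 155°
tan(βl) = -0.463
For an open-ended stub, Z_in = −jZ_0·cot(βl) = −jZ_0/tan(βl)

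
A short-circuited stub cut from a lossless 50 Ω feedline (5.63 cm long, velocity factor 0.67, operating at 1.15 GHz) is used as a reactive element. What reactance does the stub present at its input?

X_in ≈ -103 Ω (capacitive)

λ = v/f = 0.67·c / 1.15 GHz = 0.175 m
βl = 2π·l/λ = 2π × 0.322 = 116°
tan(βl) = -2.05
For a short-circuited stub, Z_in = jZ_0·tan(βl)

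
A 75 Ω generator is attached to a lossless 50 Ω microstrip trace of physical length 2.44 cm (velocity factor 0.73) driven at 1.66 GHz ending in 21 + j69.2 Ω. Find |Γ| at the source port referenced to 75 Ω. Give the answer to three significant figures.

|Γ| ≈ 0.735

λ = v/f = 0.73·c / 1.66 GHz = 0.132 m
βl = 2π·l/λ = 2π × 0.185 = 66.6°
tan(βl) = 2.31
Z_in = Z_0·(Z_L + jZ_0·tanβl)/(Z_0 + jZ_L·tanβl) = 23.1 − j73.9 Ω
Γ_s = (Z_in − Z_s)/(Z_in + Z_s) = (-51.9 − j73.9)/(98.1 − j73.9), |Γ_s| = 0.735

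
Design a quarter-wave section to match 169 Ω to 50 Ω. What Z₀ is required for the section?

Z_qwt = √(Z_0·R_L) = √(50 × 169) = √8450

Z_qwt ≈ 91.9 Ω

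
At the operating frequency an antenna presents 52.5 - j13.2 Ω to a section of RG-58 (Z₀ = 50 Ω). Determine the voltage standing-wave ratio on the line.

Γ = (Z_L − Z_0)/(Z_L + Z_0) = (2.5 − j13.2)/(102.5 − j13.2)
|Γ| = 13.4/103 = 0.13
VSWR = (1 + |Γ|)/(1 − |Γ|) = 1.13/0.87

VSWR ≈ 1.3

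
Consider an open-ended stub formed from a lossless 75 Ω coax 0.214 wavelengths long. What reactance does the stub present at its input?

X_in ≈ -17.3 Ω (capacitive)

βl = 2π × 0.214 = 77°
tan(βl) = 4.35
For an open-ended stub, Z_in = −jZ_0·cot(βl) = −jZ_0/tan(βl)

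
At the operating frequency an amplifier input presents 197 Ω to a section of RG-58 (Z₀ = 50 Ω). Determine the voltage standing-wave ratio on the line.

VSWR ≈ 3.94

For a purely resistive load, VSWR = R_L/Z_0 or Z_0/R_L (whichever > 1) = 197/50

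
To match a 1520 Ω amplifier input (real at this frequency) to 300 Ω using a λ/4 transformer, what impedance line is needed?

Z_qwt ≈ 675 Ω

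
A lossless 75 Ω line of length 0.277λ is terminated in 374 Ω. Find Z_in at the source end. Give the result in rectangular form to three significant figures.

βl = 2π × 0.277 = 99.7°
tan(βl) = tan(99.7°) = -5.84
Z_in = Z_0·(Z_L + jZ_0·tanβl)/(Z_0 + jZ_L·tanβl)
     = 75·(374 − j438)/(75 − j2180)

Z_in ≈ 15.5 + j12.3 Ω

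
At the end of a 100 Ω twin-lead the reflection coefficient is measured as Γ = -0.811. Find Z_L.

Z_L ≈ 10.4 Ω

Z_L = Z_0·(1 + Γ)/(1 − Γ) = 100·(0.189)/(1.81)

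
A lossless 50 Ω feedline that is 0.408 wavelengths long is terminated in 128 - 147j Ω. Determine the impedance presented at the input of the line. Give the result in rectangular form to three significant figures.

Z_in ≈ 50.2 + j104 Ω

βl = 2π × 0.408 = 147°
tan(βl) = tan(147°) = -0.652
Z_in = Z_0·(Z_L + jZ_0·tanβl)/(Z_0 + jZ_L·tanβl)
     = 50·(128 − j180)/(-45.9 − j83.5)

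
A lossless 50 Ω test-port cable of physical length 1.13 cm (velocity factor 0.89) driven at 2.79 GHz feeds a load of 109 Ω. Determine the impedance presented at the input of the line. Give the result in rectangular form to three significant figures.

Z_in ≈ 40.2 − j34.4 Ω

λ = v/f = 0.89·c / 2.79 GHz = 0.0957 m
βl = 2π·l/λ = 2π × 0.118 = 42.5°
tan(βl) = tan(42.5°) = 0.917
Z_in = Z_0·(Z_L + jZ_0·tanβl)/(Z_0 + jZ_L·tanβl)
     = 50·(109 + j45.8)/(50 + j99.9)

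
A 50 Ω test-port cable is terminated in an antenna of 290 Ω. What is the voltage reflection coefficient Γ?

Γ = (Z_L − Z_0)/(Z_L + Z_0) = (290 − 50)/(290 + 50) = 240/340

Γ = 0.706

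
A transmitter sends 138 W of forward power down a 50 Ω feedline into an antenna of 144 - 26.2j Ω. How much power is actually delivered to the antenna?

|Γ| = |(94 − j26.2)/(194 − j26.2)| = 0.498
|Γ|² = 0.248
P_refl = |Γ|²·P_inc = 34.3 W, P_del = (1 − |Γ|²)·P_inc = 104 W

P_delivered ≈ 104 W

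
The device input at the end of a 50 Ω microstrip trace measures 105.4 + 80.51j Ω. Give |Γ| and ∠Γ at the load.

Γ = (Z_L − Z_0)/(Z_L + Z_0) = (55.4 + j80.51)/(155.4 + j80.51)
|Γ| = 97.7/175 = 0.558

Γ ≈ 0.558 ∠ 28.1°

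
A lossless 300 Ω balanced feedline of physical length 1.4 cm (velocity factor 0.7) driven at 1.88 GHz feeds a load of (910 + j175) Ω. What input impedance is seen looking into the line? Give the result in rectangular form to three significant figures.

λ = v/f = 0.7·c / 1.88 GHz = 0.112 m
βl = 2π·l/λ = 2π × 0.125 = 45.1°
tan(βl) = tan(45.1°) = 1
Z_in = Z_0·(Z_L + jZ_0·tanβl)/(Z_0 + jZ_L·tanβl)
     = 300·(910 + j476)/(124 + j914)

Z_in ≈ 193 − j272 Ω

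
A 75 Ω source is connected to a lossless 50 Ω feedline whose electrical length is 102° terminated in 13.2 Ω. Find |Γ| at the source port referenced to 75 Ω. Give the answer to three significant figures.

tan(βl) = -4.7
Z_in = Z_0·(Z_L + jZ_0·tanβl)/(Z_0 + jZ_L·tanβl) = 120 − j86.1 Ω
Γ_s = (Z_in − Z_s)/(Z_in + Z_s) = (45.1 − j86.1)/(195 − j86.1), |Γ_s| = 0.456

|Γ| ≈ 0.456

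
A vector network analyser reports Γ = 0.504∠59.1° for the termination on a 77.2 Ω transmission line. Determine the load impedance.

Z_L ≈ 78.2 + j90.7 Ω

Z_L = Z_0·(1 + Γ)/(1 − Γ) = 77.2·(1.26 + j0.432)/(0.741 − j0.432)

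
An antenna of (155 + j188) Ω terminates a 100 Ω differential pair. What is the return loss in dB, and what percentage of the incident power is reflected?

Γ = (55 + j188)/(255 + j188), |Γ| = 0.618
RL = −20·log₁₀(0.618) = 4.18 dB
P_refl/P_inc = |Γ|² = 0.382

RL ≈ 4.18 dB; 38.2% of incident power reflected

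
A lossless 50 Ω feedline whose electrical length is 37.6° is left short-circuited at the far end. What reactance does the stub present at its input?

X_in ≈ 38.5 Ω (inductive)

tan(βl) = 0.77
For a short-circuited stub, Z_in = jZ_0·tan(βl)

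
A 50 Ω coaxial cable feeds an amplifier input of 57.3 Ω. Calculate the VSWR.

For a purely resistive load, VSWR = R_L/Z_0 or Z_0/R_L (whichever > 1) = 57.3/50

VSWR ≈ 1.15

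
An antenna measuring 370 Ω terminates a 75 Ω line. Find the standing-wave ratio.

VSWR ≈ 4.93

For a purely resistive load, VSWR = R_L/Z_0 or Z_0/R_L (whichever > 1) = 370/75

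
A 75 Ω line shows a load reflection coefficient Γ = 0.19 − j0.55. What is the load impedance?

Z_L ≈ 51.7 − j86.1 Ω

Z_L = Z_0·(1 + Γ)/(1 − Γ) = 75·(1.19 − j0.55)/(0.81 + j0.55)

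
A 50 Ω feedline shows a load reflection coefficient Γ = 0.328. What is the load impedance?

Z_L ≈ 98.8 Ω

Z_L = Z_0·(1 + Γ)/(1 − Γ) = 50·(1.33)/(0.672)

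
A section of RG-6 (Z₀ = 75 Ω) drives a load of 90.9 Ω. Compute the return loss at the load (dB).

RL ≈ 20.4 dB

Γ = (90.9 − 75)/(90.9 + 75) = 0.0958
RL = −20·log₁₀|Γ| = −20·log₁₀(0.0958)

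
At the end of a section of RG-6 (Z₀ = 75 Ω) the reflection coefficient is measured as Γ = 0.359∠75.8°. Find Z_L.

Z_L ≈ 68.6 + j54.8 Ω

Z_L = Z_0·(1 + Γ)/(1 − Γ) = 75·(1.09 + j0.348)/(0.912 − j0.348)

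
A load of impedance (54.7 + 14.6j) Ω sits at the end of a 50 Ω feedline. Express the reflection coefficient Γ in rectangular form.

Γ = (Z_L − Z_0)/(Z_L + Z_0) = (4.7 + j14.6)/(104.7 + j14.6)

Γ ≈ 0.0631 + j0.131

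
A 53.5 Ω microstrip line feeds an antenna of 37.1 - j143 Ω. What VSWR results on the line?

Γ = (Z_L − Z_0)/(Z_L + Z_0) = (-16.4 − j143)/(90.6 − j143)
|Γ| = 144/169 = 0.85
VSWR = (1 + |Γ|)/(1 − |Γ|) = 1.85/0.15

VSWR ≈ 12.4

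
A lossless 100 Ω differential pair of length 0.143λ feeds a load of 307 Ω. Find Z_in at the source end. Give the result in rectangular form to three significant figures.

βl = 2π × 0.143 = 51.5°
tan(βl) = tan(51.5°) = 1.26
Z_in = Z_0·(Z_L + jZ_0·tanβl)/(Z_0 + jZ_L·tanβl)
     = 100·(307 + j126)/(100 + j386)

Z_in ≈ 49.9 − j66.7 Ω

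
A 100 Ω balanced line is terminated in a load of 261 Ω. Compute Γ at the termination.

Γ = (Z_L − Z_0)/(Z_L + Z_0) = (261 − 100)/(261 + 100) = 161/361

Γ = 0.446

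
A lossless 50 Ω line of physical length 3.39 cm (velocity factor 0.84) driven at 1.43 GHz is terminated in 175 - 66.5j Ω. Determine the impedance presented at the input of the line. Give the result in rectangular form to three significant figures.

λ = v/f = 0.84·c / 1.43 GHz = 0.176 m
βl = 2π·l/λ = 2π × 0.192 = 69.3°
tan(βl) = tan(69.3°) = 2.64
Z_in = Z_0·(Z_L + jZ_0·tanβl)/(Z_0 + jZ_L·tanβl)
     = 50·(175 + j65.5)/(226 + j462)

Z_in ≈ 13.2 − j12.5 Ω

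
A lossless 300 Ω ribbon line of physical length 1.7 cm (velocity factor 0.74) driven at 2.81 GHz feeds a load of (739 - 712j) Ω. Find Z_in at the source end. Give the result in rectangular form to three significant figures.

λ = v/f = 0.74·c / 2.81 GHz = 0.079 m
βl = 2π·l/λ = 2π × 0.215 = 77.5°
tan(βl) = tan(77.5°) = 4.5
Z_in = Z_0·(Z_L + jZ_0·tanβl)/(Z_0 + jZ_L·tanβl)
     = 300·(739 + j637)/(3500 + j3320)

Z_in ≈ 60.6 − j2.89 Ω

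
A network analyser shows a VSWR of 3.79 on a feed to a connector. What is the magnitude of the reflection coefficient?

|Γ| ≈ 0.582

|Γ| = (S − 1)/(S + 1) = (3.79 − 1)/(3.79 + 1) = 2.79/4.79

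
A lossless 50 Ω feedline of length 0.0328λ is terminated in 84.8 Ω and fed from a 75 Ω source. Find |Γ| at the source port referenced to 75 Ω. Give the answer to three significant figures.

βl = 2π × 0.0328 = 11.8°
tan(βl) = 0.209
Z_in = Z_0·(Z_L + jZ_0·tanβl)/(Z_0 + jZ_L·tanβl) = 78.6 − j17.4 Ω
Γ_s = (Z_in − Z_s)/(Z_in + Z_s) = (3.62 − j17.4)/(154 − j17.4), |Γ_s| = 0.115

|Γ| ≈ 0.115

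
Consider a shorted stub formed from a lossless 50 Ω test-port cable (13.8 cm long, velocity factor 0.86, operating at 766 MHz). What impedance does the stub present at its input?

λ = v/f = 0.86·c / 766 MHz = 0.337 m
βl = 2π·l/λ = 2π × 0.41 = 147°
tan(βl) = -0.637
For a shorted stub, Z_in = jZ_0·tan(βl)

Z_in ≈ −j31.9 Ω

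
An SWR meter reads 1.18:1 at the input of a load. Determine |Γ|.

|Γ| ≈ 0.0826

|Γ| = (S − 1)/(S + 1) = (1.18 − 1)/(1.18 + 1) = 0.18/2.18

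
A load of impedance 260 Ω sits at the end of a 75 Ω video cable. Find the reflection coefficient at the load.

Γ = (Z_L − Z_0)/(Z_L + Z_0) = (260 − 75)/(260 + 75) = 185/335

Γ = 0.552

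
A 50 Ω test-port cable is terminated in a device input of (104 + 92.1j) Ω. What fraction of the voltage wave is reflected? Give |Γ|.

|Γ| ≈ 0.595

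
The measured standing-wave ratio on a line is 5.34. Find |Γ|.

|Γ| = (S − 1)/(S + 1) = (5.34 − 1)/(5.34 + 1) = 4.34/6.34

|Γ| ≈ 0.685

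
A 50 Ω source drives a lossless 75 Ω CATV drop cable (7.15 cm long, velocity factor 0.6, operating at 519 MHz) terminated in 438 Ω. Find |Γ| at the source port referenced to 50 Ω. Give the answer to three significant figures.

|Γ| ≈ 0.62

λ = v/f = 0.6·c / 519 MHz = 0.347 m
βl = 2π·l/λ = 2π × 0.206 = 74.2°
tan(βl) = 3.54
Z_in = Z_0·(Z_L + jZ_0·tanβl)/(Z_0 + jZ_L·tanβl) = 13.8 − j20.5 Ω
Γ_s = (Z_in − Z_s)/(Z_in + Z_s) = (-36.2 − j20.5)/(63.8 − j20.5), |Γ_s| = 0.62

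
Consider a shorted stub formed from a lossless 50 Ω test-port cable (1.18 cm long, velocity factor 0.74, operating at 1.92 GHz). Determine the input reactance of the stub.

X_in ≈ 37.3 Ω (inductive)

λ = v/f = 0.74·c / 1.92 GHz = 0.116 m
βl = 2π·l/λ = 2π × 0.102 = 36.7°
tan(βl) = 0.746
For a shorted stub, Z_in = jZ_0·tan(βl)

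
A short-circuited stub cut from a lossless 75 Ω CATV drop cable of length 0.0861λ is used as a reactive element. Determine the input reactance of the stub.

X_in ≈ 45.1 Ω (inductive)

βl = 2π × 0.0861 = 31°
tan(βl) = 0.601
For a short-circuited stub, Z_in = jZ_0·tan(βl)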